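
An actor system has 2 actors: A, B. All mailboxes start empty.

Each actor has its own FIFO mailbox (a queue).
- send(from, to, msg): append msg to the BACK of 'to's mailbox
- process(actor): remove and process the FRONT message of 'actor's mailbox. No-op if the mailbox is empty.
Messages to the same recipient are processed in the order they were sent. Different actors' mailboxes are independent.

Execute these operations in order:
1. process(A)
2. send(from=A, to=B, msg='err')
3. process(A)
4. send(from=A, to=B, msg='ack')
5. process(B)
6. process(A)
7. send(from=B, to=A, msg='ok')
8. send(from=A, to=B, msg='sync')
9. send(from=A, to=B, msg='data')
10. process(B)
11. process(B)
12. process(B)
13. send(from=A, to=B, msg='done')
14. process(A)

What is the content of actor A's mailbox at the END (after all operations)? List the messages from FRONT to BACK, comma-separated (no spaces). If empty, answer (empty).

Answer: (empty)

Derivation:
After 1 (process(A)): A:[] B:[]
After 2 (send(from=A, to=B, msg='err')): A:[] B:[err]
After 3 (process(A)): A:[] B:[err]
After 4 (send(from=A, to=B, msg='ack')): A:[] B:[err,ack]
After 5 (process(B)): A:[] B:[ack]
After 6 (process(A)): A:[] B:[ack]
After 7 (send(from=B, to=A, msg='ok')): A:[ok] B:[ack]
After 8 (send(from=A, to=B, msg='sync')): A:[ok] B:[ack,sync]
After 9 (send(from=A, to=B, msg='data')): A:[ok] B:[ack,sync,data]
After 10 (process(B)): A:[ok] B:[sync,data]
After 11 (process(B)): A:[ok] B:[data]
After 12 (process(B)): A:[ok] B:[]
After 13 (send(from=A, to=B, msg='done')): A:[ok] B:[done]
After 14 (process(A)): A:[] B:[done]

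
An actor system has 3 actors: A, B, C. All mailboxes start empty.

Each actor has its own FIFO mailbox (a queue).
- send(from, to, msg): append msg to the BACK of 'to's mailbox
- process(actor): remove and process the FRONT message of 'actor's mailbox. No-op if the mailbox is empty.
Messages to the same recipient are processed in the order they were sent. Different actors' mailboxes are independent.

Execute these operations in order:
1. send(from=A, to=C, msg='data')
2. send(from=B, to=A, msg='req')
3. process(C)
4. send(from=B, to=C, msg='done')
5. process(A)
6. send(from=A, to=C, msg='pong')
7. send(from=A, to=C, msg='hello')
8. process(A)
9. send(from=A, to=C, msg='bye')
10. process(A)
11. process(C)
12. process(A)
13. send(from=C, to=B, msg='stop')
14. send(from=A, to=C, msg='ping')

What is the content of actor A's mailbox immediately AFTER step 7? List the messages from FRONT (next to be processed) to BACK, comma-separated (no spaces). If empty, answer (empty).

After 1 (send(from=A, to=C, msg='data')): A:[] B:[] C:[data]
After 2 (send(from=B, to=A, msg='req')): A:[req] B:[] C:[data]
After 3 (process(C)): A:[req] B:[] C:[]
After 4 (send(from=B, to=C, msg='done')): A:[req] B:[] C:[done]
After 5 (process(A)): A:[] B:[] C:[done]
After 6 (send(from=A, to=C, msg='pong')): A:[] B:[] C:[done,pong]
After 7 (send(from=A, to=C, msg='hello')): A:[] B:[] C:[done,pong,hello]

(empty)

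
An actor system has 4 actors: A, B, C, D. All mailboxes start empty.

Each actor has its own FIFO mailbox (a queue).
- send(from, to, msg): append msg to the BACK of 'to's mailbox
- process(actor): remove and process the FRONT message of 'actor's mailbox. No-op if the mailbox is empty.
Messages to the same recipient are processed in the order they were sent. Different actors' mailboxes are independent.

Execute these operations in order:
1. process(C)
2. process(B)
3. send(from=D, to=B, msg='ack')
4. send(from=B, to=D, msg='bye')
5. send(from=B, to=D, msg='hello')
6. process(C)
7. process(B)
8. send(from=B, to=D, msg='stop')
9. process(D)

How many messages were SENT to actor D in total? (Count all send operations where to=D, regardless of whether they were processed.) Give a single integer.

After 1 (process(C)): A:[] B:[] C:[] D:[]
After 2 (process(B)): A:[] B:[] C:[] D:[]
After 3 (send(from=D, to=B, msg='ack')): A:[] B:[ack] C:[] D:[]
After 4 (send(from=B, to=D, msg='bye')): A:[] B:[ack] C:[] D:[bye]
After 5 (send(from=B, to=D, msg='hello')): A:[] B:[ack] C:[] D:[bye,hello]
After 6 (process(C)): A:[] B:[ack] C:[] D:[bye,hello]
After 7 (process(B)): A:[] B:[] C:[] D:[bye,hello]
After 8 (send(from=B, to=D, msg='stop')): A:[] B:[] C:[] D:[bye,hello,stop]
After 9 (process(D)): A:[] B:[] C:[] D:[hello,stop]

Answer: 3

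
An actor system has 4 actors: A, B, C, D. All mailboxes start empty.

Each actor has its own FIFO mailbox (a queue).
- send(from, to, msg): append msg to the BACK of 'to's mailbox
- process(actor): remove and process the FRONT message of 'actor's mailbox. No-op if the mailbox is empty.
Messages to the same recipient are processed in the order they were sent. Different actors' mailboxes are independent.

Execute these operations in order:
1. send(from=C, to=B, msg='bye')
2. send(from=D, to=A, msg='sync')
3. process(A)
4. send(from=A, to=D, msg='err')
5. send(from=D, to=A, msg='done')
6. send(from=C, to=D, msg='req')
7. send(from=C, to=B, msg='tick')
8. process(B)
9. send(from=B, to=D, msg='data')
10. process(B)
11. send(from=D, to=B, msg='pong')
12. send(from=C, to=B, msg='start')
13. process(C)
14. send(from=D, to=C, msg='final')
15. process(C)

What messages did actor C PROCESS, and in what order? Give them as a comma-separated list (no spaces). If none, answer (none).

After 1 (send(from=C, to=B, msg='bye')): A:[] B:[bye] C:[] D:[]
After 2 (send(from=D, to=A, msg='sync')): A:[sync] B:[bye] C:[] D:[]
After 3 (process(A)): A:[] B:[bye] C:[] D:[]
After 4 (send(from=A, to=D, msg='err')): A:[] B:[bye] C:[] D:[err]
After 5 (send(from=D, to=A, msg='done')): A:[done] B:[bye] C:[] D:[err]
After 6 (send(from=C, to=D, msg='req')): A:[done] B:[bye] C:[] D:[err,req]
After 7 (send(from=C, to=B, msg='tick')): A:[done] B:[bye,tick] C:[] D:[err,req]
After 8 (process(B)): A:[done] B:[tick] C:[] D:[err,req]
After 9 (send(from=B, to=D, msg='data')): A:[done] B:[tick] C:[] D:[err,req,data]
After 10 (process(B)): A:[done] B:[] C:[] D:[err,req,data]
After 11 (send(from=D, to=B, msg='pong')): A:[done] B:[pong] C:[] D:[err,req,data]
After 12 (send(from=C, to=B, msg='start')): A:[done] B:[pong,start] C:[] D:[err,req,data]
After 13 (process(C)): A:[done] B:[pong,start] C:[] D:[err,req,data]
After 14 (send(from=D, to=C, msg='final')): A:[done] B:[pong,start] C:[final] D:[err,req,data]
After 15 (process(C)): A:[done] B:[pong,start] C:[] D:[err,req,data]

Answer: final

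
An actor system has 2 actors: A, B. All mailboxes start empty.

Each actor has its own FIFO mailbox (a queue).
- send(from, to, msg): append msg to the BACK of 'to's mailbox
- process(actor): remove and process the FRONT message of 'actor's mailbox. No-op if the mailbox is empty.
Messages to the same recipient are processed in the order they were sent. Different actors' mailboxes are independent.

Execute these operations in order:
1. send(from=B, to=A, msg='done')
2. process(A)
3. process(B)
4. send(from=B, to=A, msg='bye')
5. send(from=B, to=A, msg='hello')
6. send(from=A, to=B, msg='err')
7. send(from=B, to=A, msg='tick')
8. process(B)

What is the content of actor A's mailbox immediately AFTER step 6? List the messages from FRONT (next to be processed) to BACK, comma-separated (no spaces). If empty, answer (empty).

After 1 (send(from=B, to=A, msg='done')): A:[done] B:[]
After 2 (process(A)): A:[] B:[]
After 3 (process(B)): A:[] B:[]
After 4 (send(from=B, to=A, msg='bye')): A:[bye] B:[]
After 5 (send(from=B, to=A, msg='hello')): A:[bye,hello] B:[]
After 6 (send(from=A, to=B, msg='err')): A:[bye,hello] B:[err]

bye,hello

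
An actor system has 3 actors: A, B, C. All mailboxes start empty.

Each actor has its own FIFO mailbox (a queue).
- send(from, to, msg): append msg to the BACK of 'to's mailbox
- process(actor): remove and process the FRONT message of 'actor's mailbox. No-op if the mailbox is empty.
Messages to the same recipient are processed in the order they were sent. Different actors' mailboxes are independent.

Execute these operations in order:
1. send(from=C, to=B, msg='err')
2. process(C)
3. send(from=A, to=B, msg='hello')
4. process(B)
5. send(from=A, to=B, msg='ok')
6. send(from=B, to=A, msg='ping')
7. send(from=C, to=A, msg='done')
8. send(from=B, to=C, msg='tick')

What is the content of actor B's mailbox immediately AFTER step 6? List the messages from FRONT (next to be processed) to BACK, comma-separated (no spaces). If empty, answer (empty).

After 1 (send(from=C, to=B, msg='err')): A:[] B:[err] C:[]
After 2 (process(C)): A:[] B:[err] C:[]
After 3 (send(from=A, to=B, msg='hello')): A:[] B:[err,hello] C:[]
After 4 (process(B)): A:[] B:[hello] C:[]
After 5 (send(from=A, to=B, msg='ok')): A:[] B:[hello,ok] C:[]
After 6 (send(from=B, to=A, msg='ping')): A:[ping] B:[hello,ok] C:[]

hello,ok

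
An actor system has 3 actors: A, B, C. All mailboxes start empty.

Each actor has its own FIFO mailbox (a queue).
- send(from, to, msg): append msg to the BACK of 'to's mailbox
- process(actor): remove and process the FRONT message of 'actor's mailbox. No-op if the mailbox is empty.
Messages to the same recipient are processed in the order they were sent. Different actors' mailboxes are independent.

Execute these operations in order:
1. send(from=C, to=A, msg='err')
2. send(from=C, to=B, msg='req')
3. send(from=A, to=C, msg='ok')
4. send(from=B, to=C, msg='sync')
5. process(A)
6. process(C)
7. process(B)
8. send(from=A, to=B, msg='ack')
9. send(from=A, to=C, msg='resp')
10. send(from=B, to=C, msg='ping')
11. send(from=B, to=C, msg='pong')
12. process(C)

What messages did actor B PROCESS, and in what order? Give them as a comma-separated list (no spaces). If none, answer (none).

Answer: req

Derivation:
After 1 (send(from=C, to=A, msg='err')): A:[err] B:[] C:[]
After 2 (send(from=C, to=B, msg='req')): A:[err] B:[req] C:[]
After 3 (send(from=A, to=C, msg='ok')): A:[err] B:[req] C:[ok]
After 4 (send(from=B, to=C, msg='sync')): A:[err] B:[req] C:[ok,sync]
After 5 (process(A)): A:[] B:[req] C:[ok,sync]
After 6 (process(C)): A:[] B:[req] C:[sync]
After 7 (process(B)): A:[] B:[] C:[sync]
After 8 (send(from=A, to=B, msg='ack')): A:[] B:[ack] C:[sync]
After 9 (send(from=A, to=C, msg='resp')): A:[] B:[ack] C:[sync,resp]
After 10 (send(from=B, to=C, msg='ping')): A:[] B:[ack] C:[sync,resp,ping]
After 11 (send(from=B, to=C, msg='pong')): A:[] B:[ack] C:[sync,resp,ping,pong]
After 12 (process(C)): A:[] B:[ack] C:[resp,ping,pong]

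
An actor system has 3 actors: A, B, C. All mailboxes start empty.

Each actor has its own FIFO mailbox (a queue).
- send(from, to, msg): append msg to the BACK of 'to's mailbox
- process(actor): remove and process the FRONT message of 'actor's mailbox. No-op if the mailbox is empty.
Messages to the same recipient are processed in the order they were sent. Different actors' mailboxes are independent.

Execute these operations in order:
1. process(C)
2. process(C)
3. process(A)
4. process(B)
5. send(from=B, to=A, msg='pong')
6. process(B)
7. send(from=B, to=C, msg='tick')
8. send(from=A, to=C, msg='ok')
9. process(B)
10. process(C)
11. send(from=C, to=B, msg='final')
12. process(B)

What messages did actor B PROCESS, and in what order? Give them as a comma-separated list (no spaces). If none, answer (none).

Answer: final

Derivation:
After 1 (process(C)): A:[] B:[] C:[]
After 2 (process(C)): A:[] B:[] C:[]
After 3 (process(A)): A:[] B:[] C:[]
After 4 (process(B)): A:[] B:[] C:[]
After 5 (send(from=B, to=A, msg='pong')): A:[pong] B:[] C:[]
After 6 (process(B)): A:[pong] B:[] C:[]
After 7 (send(from=B, to=C, msg='tick')): A:[pong] B:[] C:[tick]
After 8 (send(from=A, to=C, msg='ok')): A:[pong] B:[] C:[tick,ok]
After 9 (process(B)): A:[pong] B:[] C:[tick,ok]
After 10 (process(C)): A:[pong] B:[] C:[ok]
After 11 (send(from=C, to=B, msg='final')): A:[pong] B:[final] C:[ok]
After 12 (process(B)): A:[pong] B:[] C:[ok]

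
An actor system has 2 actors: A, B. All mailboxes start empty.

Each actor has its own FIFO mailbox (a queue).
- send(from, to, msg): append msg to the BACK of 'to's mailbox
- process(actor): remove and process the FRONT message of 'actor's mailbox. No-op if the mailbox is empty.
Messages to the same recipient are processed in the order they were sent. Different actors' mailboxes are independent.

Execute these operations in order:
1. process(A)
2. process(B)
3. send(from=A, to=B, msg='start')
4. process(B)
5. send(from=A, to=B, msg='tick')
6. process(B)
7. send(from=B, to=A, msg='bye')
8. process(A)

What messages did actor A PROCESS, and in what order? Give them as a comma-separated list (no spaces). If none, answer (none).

After 1 (process(A)): A:[] B:[]
After 2 (process(B)): A:[] B:[]
After 3 (send(from=A, to=B, msg='start')): A:[] B:[start]
After 4 (process(B)): A:[] B:[]
After 5 (send(from=A, to=B, msg='tick')): A:[] B:[tick]
After 6 (process(B)): A:[] B:[]
After 7 (send(from=B, to=A, msg='bye')): A:[bye] B:[]
After 8 (process(A)): A:[] B:[]

Answer: bye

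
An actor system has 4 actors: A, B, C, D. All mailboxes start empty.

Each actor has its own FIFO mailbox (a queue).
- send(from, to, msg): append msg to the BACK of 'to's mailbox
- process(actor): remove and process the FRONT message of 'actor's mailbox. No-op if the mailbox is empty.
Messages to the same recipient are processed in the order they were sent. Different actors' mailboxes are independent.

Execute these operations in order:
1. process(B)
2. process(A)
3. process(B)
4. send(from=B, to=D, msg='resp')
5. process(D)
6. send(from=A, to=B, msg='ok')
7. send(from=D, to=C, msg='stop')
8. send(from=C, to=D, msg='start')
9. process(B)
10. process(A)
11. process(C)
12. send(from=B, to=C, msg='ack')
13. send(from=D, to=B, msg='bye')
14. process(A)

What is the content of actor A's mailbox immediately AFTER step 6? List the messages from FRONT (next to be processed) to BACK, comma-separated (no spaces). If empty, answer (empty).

After 1 (process(B)): A:[] B:[] C:[] D:[]
After 2 (process(A)): A:[] B:[] C:[] D:[]
After 3 (process(B)): A:[] B:[] C:[] D:[]
After 4 (send(from=B, to=D, msg='resp')): A:[] B:[] C:[] D:[resp]
After 5 (process(D)): A:[] B:[] C:[] D:[]
After 6 (send(from=A, to=B, msg='ok')): A:[] B:[ok] C:[] D:[]

(empty)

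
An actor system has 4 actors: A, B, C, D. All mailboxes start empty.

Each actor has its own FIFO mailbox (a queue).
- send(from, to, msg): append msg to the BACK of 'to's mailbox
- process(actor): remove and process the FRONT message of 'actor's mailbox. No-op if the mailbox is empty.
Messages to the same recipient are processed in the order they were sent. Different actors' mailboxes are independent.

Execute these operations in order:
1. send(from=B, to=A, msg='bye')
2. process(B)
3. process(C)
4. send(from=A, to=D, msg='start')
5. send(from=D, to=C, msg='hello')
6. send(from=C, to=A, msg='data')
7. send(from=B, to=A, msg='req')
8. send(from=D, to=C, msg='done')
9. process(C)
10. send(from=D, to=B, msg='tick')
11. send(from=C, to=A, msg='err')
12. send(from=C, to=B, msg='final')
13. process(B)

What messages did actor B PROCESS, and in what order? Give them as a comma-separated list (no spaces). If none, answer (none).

After 1 (send(from=B, to=A, msg='bye')): A:[bye] B:[] C:[] D:[]
After 2 (process(B)): A:[bye] B:[] C:[] D:[]
After 3 (process(C)): A:[bye] B:[] C:[] D:[]
After 4 (send(from=A, to=D, msg='start')): A:[bye] B:[] C:[] D:[start]
After 5 (send(from=D, to=C, msg='hello')): A:[bye] B:[] C:[hello] D:[start]
After 6 (send(from=C, to=A, msg='data')): A:[bye,data] B:[] C:[hello] D:[start]
After 7 (send(from=B, to=A, msg='req')): A:[bye,data,req] B:[] C:[hello] D:[start]
After 8 (send(from=D, to=C, msg='done')): A:[bye,data,req] B:[] C:[hello,done] D:[start]
After 9 (process(C)): A:[bye,data,req] B:[] C:[done] D:[start]
After 10 (send(from=D, to=B, msg='tick')): A:[bye,data,req] B:[tick] C:[done] D:[start]
After 11 (send(from=C, to=A, msg='err')): A:[bye,data,req,err] B:[tick] C:[done] D:[start]
After 12 (send(from=C, to=B, msg='final')): A:[bye,data,req,err] B:[tick,final] C:[done] D:[start]
After 13 (process(B)): A:[bye,data,req,err] B:[final] C:[done] D:[start]

Answer: tick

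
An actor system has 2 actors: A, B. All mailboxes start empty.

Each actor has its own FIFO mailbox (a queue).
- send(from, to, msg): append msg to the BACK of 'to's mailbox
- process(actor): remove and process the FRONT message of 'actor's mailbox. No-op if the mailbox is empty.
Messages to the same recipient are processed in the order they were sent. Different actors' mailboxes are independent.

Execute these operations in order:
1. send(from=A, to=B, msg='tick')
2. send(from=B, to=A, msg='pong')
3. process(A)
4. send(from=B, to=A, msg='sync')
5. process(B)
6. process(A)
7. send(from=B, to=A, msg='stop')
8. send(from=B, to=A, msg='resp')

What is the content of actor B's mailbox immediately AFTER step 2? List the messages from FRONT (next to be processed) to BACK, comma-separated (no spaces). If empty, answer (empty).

After 1 (send(from=A, to=B, msg='tick')): A:[] B:[tick]
After 2 (send(from=B, to=A, msg='pong')): A:[pong] B:[tick]

tick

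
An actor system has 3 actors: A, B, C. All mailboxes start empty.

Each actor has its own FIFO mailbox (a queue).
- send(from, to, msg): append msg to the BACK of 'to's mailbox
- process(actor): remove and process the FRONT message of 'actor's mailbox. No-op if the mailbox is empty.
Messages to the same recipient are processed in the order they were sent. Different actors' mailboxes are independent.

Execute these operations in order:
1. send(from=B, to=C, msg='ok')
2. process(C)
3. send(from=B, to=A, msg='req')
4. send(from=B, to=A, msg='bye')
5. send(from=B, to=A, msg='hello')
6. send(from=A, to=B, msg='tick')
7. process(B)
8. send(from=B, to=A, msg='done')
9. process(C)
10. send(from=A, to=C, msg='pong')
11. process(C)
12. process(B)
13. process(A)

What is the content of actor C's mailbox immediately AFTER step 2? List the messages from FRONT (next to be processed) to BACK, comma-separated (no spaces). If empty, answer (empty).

After 1 (send(from=B, to=C, msg='ok')): A:[] B:[] C:[ok]
After 2 (process(C)): A:[] B:[] C:[]

(empty)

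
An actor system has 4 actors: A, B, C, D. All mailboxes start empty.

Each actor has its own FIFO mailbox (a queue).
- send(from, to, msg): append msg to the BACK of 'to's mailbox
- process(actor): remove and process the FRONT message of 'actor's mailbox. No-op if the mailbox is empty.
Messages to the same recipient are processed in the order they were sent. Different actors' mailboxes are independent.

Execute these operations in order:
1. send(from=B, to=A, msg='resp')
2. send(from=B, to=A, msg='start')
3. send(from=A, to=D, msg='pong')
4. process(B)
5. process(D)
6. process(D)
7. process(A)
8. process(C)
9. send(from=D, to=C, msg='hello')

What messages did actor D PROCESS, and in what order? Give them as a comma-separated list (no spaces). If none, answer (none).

Answer: pong

Derivation:
After 1 (send(from=B, to=A, msg='resp')): A:[resp] B:[] C:[] D:[]
After 2 (send(from=B, to=A, msg='start')): A:[resp,start] B:[] C:[] D:[]
After 3 (send(from=A, to=D, msg='pong')): A:[resp,start] B:[] C:[] D:[pong]
After 4 (process(B)): A:[resp,start] B:[] C:[] D:[pong]
After 5 (process(D)): A:[resp,start] B:[] C:[] D:[]
After 6 (process(D)): A:[resp,start] B:[] C:[] D:[]
After 7 (process(A)): A:[start] B:[] C:[] D:[]
After 8 (process(C)): A:[start] B:[] C:[] D:[]
After 9 (send(from=D, to=C, msg='hello')): A:[start] B:[] C:[hello] D:[]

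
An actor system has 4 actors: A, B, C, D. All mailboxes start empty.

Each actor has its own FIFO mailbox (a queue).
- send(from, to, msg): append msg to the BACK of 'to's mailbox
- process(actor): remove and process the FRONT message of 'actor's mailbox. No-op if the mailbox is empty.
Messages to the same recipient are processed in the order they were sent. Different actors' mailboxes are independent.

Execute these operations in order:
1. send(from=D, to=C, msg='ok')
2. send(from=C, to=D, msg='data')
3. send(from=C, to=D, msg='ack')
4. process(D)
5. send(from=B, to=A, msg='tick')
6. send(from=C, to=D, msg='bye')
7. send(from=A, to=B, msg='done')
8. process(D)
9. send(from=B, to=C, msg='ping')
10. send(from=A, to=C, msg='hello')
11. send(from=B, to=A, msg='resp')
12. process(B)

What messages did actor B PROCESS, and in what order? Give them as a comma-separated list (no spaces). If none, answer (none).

After 1 (send(from=D, to=C, msg='ok')): A:[] B:[] C:[ok] D:[]
After 2 (send(from=C, to=D, msg='data')): A:[] B:[] C:[ok] D:[data]
After 3 (send(from=C, to=D, msg='ack')): A:[] B:[] C:[ok] D:[data,ack]
After 4 (process(D)): A:[] B:[] C:[ok] D:[ack]
After 5 (send(from=B, to=A, msg='tick')): A:[tick] B:[] C:[ok] D:[ack]
After 6 (send(from=C, to=D, msg='bye')): A:[tick] B:[] C:[ok] D:[ack,bye]
After 7 (send(from=A, to=B, msg='done')): A:[tick] B:[done] C:[ok] D:[ack,bye]
After 8 (process(D)): A:[tick] B:[done] C:[ok] D:[bye]
After 9 (send(from=B, to=C, msg='ping')): A:[tick] B:[done] C:[ok,ping] D:[bye]
After 10 (send(from=A, to=C, msg='hello')): A:[tick] B:[done] C:[ok,ping,hello] D:[bye]
After 11 (send(from=B, to=A, msg='resp')): A:[tick,resp] B:[done] C:[ok,ping,hello] D:[bye]
After 12 (process(B)): A:[tick,resp] B:[] C:[ok,ping,hello] D:[bye]

Answer: done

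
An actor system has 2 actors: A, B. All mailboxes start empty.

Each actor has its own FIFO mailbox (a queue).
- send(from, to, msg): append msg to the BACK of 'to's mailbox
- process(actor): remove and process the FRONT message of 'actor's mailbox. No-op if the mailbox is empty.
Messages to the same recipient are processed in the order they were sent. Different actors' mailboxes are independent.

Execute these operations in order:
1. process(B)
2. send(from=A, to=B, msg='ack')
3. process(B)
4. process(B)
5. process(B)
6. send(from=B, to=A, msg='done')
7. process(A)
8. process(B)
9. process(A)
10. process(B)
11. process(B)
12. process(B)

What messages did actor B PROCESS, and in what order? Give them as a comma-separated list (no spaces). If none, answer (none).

After 1 (process(B)): A:[] B:[]
After 2 (send(from=A, to=B, msg='ack')): A:[] B:[ack]
After 3 (process(B)): A:[] B:[]
After 4 (process(B)): A:[] B:[]
After 5 (process(B)): A:[] B:[]
After 6 (send(from=B, to=A, msg='done')): A:[done] B:[]
After 7 (process(A)): A:[] B:[]
After 8 (process(B)): A:[] B:[]
After 9 (process(A)): A:[] B:[]
After 10 (process(B)): A:[] B:[]
After 11 (process(B)): A:[] B:[]
After 12 (process(B)): A:[] B:[]

Answer: ack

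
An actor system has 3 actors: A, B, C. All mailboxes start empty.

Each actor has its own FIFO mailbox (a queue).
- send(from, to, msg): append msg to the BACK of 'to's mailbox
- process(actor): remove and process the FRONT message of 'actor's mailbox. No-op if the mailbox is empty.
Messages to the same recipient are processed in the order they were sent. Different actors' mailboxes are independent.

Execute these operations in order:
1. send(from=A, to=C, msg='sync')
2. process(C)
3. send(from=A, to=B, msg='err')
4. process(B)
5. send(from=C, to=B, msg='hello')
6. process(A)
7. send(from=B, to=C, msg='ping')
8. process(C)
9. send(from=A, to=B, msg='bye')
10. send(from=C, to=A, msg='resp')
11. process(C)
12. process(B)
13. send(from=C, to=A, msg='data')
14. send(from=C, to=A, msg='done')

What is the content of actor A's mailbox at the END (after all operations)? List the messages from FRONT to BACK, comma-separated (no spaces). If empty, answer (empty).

After 1 (send(from=A, to=C, msg='sync')): A:[] B:[] C:[sync]
After 2 (process(C)): A:[] B:[] C:[]
After 3 (send(from=A, to=B, msg='err')): A:[] B:[err] C:[]
After 4 (process(B)): A:[] B:[] C:[]
After 5 (send(from=C, to=B, msg='hello')): A:[] B:[hello] C:[]
After 6 (process(A)): A:[] B:[hello] C:[]
After 7 (send(from=B, to=C, msg='ping')): A:[] B:[hello] C:[ping]
After 8 (process(C)): A:[] B:[hello] C:[]
After 9 (send(from=A, to=B, msg='bye')): A:[] B:[hello,bye] C:[]
After 10 (send(from=C, to=A, msg='resp')): A:[resp] B:[hello,bye] C:[]
After 11 (process(C)): A:[resp] B:[hello,bye] C:[]
After 12 (process(B)): A:[resp] B:[bye] C:[]
After 13 (send(from=C, to=A, msg='data')): A:[resp,data] B:[bye] C:[]
After 14 (send(from=C, to=A, msg='done')): A:[resp,data,done] B:[bye] C:[]

Answer: resp,data,done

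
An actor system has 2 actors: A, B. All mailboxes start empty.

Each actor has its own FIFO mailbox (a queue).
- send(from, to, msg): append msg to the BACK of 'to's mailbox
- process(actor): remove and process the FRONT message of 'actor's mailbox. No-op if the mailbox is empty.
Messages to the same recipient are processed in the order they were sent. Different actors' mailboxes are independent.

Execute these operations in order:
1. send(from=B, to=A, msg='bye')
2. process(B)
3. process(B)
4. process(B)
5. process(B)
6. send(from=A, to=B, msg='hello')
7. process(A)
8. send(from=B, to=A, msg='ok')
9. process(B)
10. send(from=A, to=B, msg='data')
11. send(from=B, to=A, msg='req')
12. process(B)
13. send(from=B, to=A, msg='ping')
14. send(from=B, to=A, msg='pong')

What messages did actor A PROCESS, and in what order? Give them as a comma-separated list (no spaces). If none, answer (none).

After 1 (send(from=B, to=A, msg='bye')): A:[bye] B:[]
After 2 (process(B)): A:[bye] B:[]
After 3 (process(B)): A:[bye] B:[]
After 4 (process(B)): A:[bye] B:[]
After 5 (process(B)): A:[bye] B:[]
After 6 (send(from=A, to=B, msg='hello')): A:[bye] B:[hello]
After 7 (process(A)): A:[] B:[hello]
After 8 (send(from=B, to=A, msg='ok')): A:[ok] B:[hello]
After 9 (process(B)): A:[ok] B:[]
After 10 (send(from=A, to=B, msg='data')): A:[ok] B:[data]
After 11 (send(from=B, to=A, msg='req')): A:[ok,req] B:[data]
After 12 (process(B)): A:[ok,req] B:[]
After 13 (send(from=B, to=A, msg='ping')): A:[ok,req,ping] B:[]
After 14 (send(from=B, to=A, msg='pong')): A:[ok,req,ping,pong] B:[]

Answer: bye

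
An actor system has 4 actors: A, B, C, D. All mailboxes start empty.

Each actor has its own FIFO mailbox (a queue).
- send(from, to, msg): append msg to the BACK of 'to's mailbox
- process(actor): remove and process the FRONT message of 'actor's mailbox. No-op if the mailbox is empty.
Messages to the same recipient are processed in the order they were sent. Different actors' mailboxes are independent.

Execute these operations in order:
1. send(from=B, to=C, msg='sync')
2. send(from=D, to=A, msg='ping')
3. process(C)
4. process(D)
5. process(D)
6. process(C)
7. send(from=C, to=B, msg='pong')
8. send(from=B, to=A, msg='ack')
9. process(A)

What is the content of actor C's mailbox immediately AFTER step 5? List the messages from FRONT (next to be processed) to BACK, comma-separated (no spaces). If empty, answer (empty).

After 1 (send(from=B, to=C, msg='sync')): A:[] B:[] C:[sync] D:[]
After 2 (send(from=D, to=A, msg='ping')): A:[ping] B:[] C:[sync] D:[]
After 3 (process(C)): A:[ping] B:[] C:[] D:[]
After 4 (process(D)): A:[ping] B:[] C:[] D:[]
After 5 (process(D)): A:[ping] B:[] C:[] D:[]

(empty)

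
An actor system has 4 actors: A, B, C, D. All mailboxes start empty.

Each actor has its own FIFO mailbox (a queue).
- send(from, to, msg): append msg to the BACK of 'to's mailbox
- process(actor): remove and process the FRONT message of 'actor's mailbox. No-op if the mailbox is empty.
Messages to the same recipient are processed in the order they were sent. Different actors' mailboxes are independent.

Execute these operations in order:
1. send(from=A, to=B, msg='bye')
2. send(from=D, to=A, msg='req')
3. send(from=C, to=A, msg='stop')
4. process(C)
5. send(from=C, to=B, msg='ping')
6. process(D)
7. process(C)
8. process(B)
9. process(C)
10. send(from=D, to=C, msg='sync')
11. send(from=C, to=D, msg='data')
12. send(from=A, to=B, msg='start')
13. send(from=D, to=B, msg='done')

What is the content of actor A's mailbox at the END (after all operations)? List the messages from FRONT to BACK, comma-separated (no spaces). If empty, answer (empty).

After 1 (send(from=A, to=B, msg='bye')): A:[] B:[bye] C:[] D:[]
After 2 (send(from=D, to=A, msg='req')): A:[req] B:[bye] C:[] D:[]
After 3 (send(from=C, to=A, msg='stop')): A:[req,stop] B:[bye] C:[] D:[]
After 4 (process(C)): A:[req,stop] B:[bye] C:[] D:[]
After 5 (send(from=C, to=B, msg='ping')): A:[req,stop] B:[bye,ping] C:[] D:[]
After 6 (process(D)): A:[req,stop] B:[bye,ping] C:[] D:[]
After 7 (process(C)): A:[req,stop] B:[bye,ping] C:[] D:[]
After 8 (process(B)): A:[req,stop] B:[ping] C:[] D:[]
After 9 (process(C)): A:[req,stop] B:[ping] C:[] D:[]
After 10 (send(from=D, to=C, msg='sync')): A:[req,stop] B:[ping] C:[sync] D:[]
After 11 (send(from=C, to=D, msg='data')): A:[req,stop] B:[ping] C:[sync] D:[data]
After 12 (send(from=A, to=B, msg='start')): A:[req,stop] B:[ping,start] C:[sync] D:[data]
After 13 (send(from=D, to=B, msg='done')): A:[req,stop] B:[ping,start,done] C:[sync] D:[data]

Answer: req,stop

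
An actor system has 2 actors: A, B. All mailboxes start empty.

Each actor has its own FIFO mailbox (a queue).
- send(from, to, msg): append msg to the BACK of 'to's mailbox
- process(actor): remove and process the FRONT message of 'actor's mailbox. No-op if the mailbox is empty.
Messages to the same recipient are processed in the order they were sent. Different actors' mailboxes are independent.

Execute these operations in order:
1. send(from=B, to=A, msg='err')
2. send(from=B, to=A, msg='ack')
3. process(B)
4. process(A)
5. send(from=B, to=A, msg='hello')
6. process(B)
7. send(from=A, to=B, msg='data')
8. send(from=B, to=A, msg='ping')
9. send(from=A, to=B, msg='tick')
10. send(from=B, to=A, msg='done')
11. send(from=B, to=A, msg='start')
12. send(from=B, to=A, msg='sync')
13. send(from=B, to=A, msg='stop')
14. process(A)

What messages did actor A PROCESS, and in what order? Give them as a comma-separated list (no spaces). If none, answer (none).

Answer: err,ack

Derivation:
After 1 (send(from=B, to=A, msg='err')): A:[err] B:[]
After 2 (send(from=B, to=A, msg='ack')): A:[err,ack] B:[]
After 3 (process(B)): A:[err,ack] B:[]
After 4 (process(A)): A:[ack] B:[]
After 5 (send(from=B, to=A, msg='hello')): A:[ack,hello] B:[]
After 6 (process(B)): A:[ack,hello] B:[]
After 7 (send(from=A, to=B, msg='data')): A:[ack,hello] B:[data]
After 8 (send(from=B, to=A, msg='ping')): A:[ack,hello,ping] B:[data]
After 9 (send(from=A, to=B, msg='tick')): A:[ack,hello,ping] B:[data,tick]
After 10 (send(from=B, to=A, msg='done')): A:[ack,hello,ping,done] B:[data,tick]
After 11 (send(from=B, to=A, msg='start')): A:[ack,hello,ping,done,start] B:[data,tick]
After 12 (send(from=B, to=A, msg='sync')): A:[ack,hello,ping,done,start,sync] B:[data,tick]
After 13 (send(from=B, to=A, msg='stop')): A:[ack,hello,ping,done,start,sync,stop] B:[data,tick]
After 14 (process(A)): A:[hello,ping,done,start,sync,stop] B:[data,tick]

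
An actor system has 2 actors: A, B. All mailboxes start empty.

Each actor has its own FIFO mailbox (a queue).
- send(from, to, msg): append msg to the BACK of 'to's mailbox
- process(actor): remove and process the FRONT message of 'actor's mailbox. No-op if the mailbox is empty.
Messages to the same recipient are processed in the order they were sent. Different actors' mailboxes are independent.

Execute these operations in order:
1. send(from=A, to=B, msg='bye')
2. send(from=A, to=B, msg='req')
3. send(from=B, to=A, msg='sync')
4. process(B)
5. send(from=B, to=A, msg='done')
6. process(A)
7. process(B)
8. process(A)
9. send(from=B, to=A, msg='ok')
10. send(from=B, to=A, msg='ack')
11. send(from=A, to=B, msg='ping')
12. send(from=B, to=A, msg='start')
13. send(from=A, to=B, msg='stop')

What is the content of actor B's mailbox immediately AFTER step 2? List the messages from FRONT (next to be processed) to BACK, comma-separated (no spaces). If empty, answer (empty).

After 1 (send(from=A, to=B, msg='bye')): A:[] B:[bye]
After 2 (send(from=A, to=B, msg='req')): A:[] B:[bye,req]

bye,req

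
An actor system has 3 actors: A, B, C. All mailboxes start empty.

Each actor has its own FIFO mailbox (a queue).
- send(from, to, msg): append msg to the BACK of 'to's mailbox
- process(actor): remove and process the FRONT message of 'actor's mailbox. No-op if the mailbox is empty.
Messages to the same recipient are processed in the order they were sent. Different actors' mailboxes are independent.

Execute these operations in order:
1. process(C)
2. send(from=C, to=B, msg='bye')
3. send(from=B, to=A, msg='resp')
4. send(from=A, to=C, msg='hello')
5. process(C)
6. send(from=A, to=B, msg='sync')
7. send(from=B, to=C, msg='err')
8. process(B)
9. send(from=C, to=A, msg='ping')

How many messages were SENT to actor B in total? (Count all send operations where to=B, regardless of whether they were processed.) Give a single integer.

After 1 (process(C)): A:[] B:[] C:[]
After 2 (send(from=C, to=B, msg='bye')): A:[] B:[bye] C:[]
After 3 (send(from=B, to=A, msg='resp')): A:[resp] B:[bye] C:[]
After 4 (send(from=A, to=C, msg='hello')): A:[resp] B:[bye] C:[hello]
After 5 (process(C)): A:[resp] B:[bye] C:[]
After 6 (send(from=A, to=B, msg='sync')): A:[resp] B:[bye,sync] C:[]
After 7 (send(from=B, to=C, msg='err')): A:[resp] B:[bye,sync] C:[err]
After 8 (process(B)): A:[resp] B:[sync] C:[err]
After 9 (send(from=C, to=A, msg='ping')): A:[resp,ping] B:[sync] C:[err]

Answer: 2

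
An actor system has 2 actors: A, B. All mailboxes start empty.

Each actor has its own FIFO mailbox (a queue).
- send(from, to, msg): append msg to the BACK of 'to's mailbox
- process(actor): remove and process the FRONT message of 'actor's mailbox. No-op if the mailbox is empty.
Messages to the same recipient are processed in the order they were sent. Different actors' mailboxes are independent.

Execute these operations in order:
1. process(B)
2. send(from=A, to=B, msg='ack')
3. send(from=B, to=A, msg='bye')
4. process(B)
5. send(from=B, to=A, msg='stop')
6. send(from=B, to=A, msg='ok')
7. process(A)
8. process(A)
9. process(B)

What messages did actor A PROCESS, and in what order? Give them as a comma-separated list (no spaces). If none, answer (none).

Answer: bye,stop

Derivation:
After 1 (process(B)): A:[] B:[]
After 2 (send(from=A, to=B, msg='ack')): A:[] B:[ack]
After 3 (send(from=B, to=A, msg='bye')): A:[bye] B:[ack]
After 4 (process(B)): A:[bye] B:[]
After 5 (send(from=B, to=A, msg='stop')): A:[bye,stop] B:[]
After 6 (send(from=B, to=A, msg='ok')): A:[bye,stop,ok] B:[]
After 7 (process(A)): A:[stop,ok] B:[]
After 8 (process(A)): A:[ok] B:[]
After 9 (process(B)): A:[ok] B:[]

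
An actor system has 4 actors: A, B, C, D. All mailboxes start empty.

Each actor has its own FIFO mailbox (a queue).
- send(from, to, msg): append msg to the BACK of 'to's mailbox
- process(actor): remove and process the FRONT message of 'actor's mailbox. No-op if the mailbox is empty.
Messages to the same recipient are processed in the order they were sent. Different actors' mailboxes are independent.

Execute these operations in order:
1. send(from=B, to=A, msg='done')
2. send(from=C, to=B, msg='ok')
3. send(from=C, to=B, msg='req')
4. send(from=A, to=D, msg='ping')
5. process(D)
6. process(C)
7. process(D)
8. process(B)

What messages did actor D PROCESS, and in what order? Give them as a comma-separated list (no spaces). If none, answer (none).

Answer: ping

Derivation:
After 1 (send(from=B, to=A, msg='done')): A:[done] B:[] C:[] D:[]
After 2 (send(from=C, to=B, msg='ok')): A:[done] B:[ok] C:[] D:[]
After 3 (send(from=C, to=B, msg='req')): A:[done] B:[ok,req] C:[] D:[]
After 4 (send(from=A, to=D, msg='ping')): A:[done] B:[ok,req] C:[] D:[ping]
After 5 (process(D)): A:[done] B:[ok,req] C:[] D:[]
After 6 (process(C)): A:[done] B:[ok,req] C:[] D:[]
After 7 (process(D)): A:[done] B:[ok,req] C:[] D:[]
After 8 (process(B)): A:[done] B:[req] C:[] D:[]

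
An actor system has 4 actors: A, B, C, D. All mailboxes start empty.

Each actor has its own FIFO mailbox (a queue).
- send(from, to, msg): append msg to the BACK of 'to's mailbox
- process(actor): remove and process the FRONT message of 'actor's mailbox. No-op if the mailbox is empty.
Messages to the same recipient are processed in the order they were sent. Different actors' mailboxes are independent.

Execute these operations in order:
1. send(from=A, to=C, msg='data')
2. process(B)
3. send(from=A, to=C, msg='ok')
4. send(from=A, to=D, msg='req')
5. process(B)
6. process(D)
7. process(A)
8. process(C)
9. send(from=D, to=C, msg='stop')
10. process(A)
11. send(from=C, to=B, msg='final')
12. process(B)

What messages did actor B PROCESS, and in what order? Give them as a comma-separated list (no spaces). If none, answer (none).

After 1 (send(from=A, to=C, msg='data')): A:[] B:[] C:[data] D:[]
After 2 (process(B)): A:[] B:[] C:[data] D:[]
After 3 (send(from=A, to=C, msg='ok')): A:[] B:[] C:[data,ok] D:[]
After 4 (send(from=A, to=D, msg='req')): A:[] B:[] C:[data,ok] D:[req]
After 5 (process(B)): A:[] B:[] C:[data,ok] D:[req]
After 6 (process(D)): A:[] B:[] C:[data,ok] D:[]
After 7 (process(A)): A:[] B:[] C:[data,ok] D:[]
After 8 (process(C)): A:[] B:[] C:[ok] D:[]
After 9 (send(from=D, to=C, msg='stop')): A:[] B:[] C:[ok,stop] D:[]
After 10 (process(A)): A:[] B:[] C:[ok,stop] D:[]
After 11 (send(from=C, to=B, msg='final')): A:[] B:[final] C:[ok,stop] D:[]
After 12 (process(B)): A:[] B:[] C:[ok,stop] D:[]

Answer: final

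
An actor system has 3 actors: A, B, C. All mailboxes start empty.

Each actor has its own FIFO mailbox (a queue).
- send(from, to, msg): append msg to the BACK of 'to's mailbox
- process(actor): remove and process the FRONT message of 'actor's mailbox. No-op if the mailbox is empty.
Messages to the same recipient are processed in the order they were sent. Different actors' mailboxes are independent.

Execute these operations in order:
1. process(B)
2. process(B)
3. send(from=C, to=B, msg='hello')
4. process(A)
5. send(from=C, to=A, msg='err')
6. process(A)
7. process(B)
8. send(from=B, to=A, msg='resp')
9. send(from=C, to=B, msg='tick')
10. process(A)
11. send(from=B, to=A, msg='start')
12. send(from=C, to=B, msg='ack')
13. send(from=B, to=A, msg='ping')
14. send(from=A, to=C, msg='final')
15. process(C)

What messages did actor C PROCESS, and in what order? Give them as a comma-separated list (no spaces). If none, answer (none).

Answer: final

Derivation:
After 1 (process(B)): A:[] B:[] C:[]
After 2 (process(B)): A:[] B:[] C:[]
After 3 (send(from=C, to=B, msg='hello')): A:[] B:[hello] C:[]
After 4 (process(A)): A:[] B:[hello] C:[]
After 5 (send(from=C, to=A, msg='err')): A:[err] B:[hello] C:[]
After 6 (process(A)): A:[] B:[hello] C:[]
After 7 (process(B)): A:[] B:[] C:[]
After 8 (send(from=B, to=A, msg='resp')): A:[resp] B:[] C:[]
After 9 (send(from=C, to=B, msg='tick')): A:[resp] B:[tick] C:[]
After 10 (process(A)): A:[] B:[tick] C:[]
After 11 (send(from=B, to=A, msg='start')): A:[start] B:[tick] C:[]
After 12 (send(from=C, to=B, msg='ack')): A:[start] B:[tick,ack] C:[]
After 13 (send(from=B, to=A, msg='ping')): A:[start,ping] B:[tick,ack] C:[]
After 14 (send(from=A, to=C, msg='final')): A:[start,ping] B:[tick,ack] C:[final]
After 15 (process(C)): A:[start,ping] B:[tick,ack] C:[]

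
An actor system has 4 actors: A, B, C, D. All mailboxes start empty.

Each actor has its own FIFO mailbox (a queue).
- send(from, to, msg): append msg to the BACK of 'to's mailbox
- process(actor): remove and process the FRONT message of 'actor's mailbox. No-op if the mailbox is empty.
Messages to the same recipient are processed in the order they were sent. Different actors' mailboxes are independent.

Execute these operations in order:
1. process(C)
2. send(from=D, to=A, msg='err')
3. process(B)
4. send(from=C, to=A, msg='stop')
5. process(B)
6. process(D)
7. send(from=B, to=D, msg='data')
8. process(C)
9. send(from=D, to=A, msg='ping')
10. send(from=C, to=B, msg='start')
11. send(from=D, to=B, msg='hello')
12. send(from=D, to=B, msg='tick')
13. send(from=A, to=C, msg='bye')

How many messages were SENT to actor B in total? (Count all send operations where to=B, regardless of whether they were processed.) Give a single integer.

Answer: 3

Derivation:
After 1 (process(C)): A:[] B:[] C:[] D:[]
After 2 (send(from=D, to=A, msg='err')): A:[err] B:[] C:[] D:[]
After 3 (process(B)): A:[err] B:[] C:[] D:[]
After 4 (send(from=C, to=A, msg='stop')): A:[err,stop] B:[] C:[] D:[]
After 5 (process(B)): A:[err,stop] B:[] C:[] D:[]
After 6 (process(D)): A:[err,stop] B:[] C:[] D:[]
After 7 (send(from=B, to=D, msg='data')): A:[err,stop] B:[] C:[] D:[data]
After 8 (process(C)): A:[err,stop] B:[] C:[] D:[data]
After 9 (send(from=D, to=A, msg='ping')): A:[err,stop,ping] B:[] C:[] D:[data]
After 10 (send(from=C, to=B, msg='start')): A:[err,stop,ping] B:[start] C:[] D:[data]
After 11 (send(from=D, to=B, msg='hello')): A:[err,stop,ping] B:[start,hello] C:[] D:[data]
After 12 (send(from=D, to=B, msg='tick')): A:[err,stop,ping] B:[start,hello,tick] C:[] D:[data]
After 13 (send(from=A, to=C, msg='bye')): A:[err,stop,ping] B:[start,hello,tick] C:[bye] D:[data]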